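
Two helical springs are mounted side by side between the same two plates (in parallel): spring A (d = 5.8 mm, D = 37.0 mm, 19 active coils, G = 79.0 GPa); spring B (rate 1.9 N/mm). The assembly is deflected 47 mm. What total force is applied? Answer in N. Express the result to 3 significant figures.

635 N

k_A = Gd⁴/(8D³N_a) = (79.0×10³)(5.8⁴)/(8·37.0³·19) = 11.612 N/mm
Parallel: k_eq = 11.612 + 1.9 = 13.512 N/mm
F = k_eq·δ = 13.512·47 = 635.04 N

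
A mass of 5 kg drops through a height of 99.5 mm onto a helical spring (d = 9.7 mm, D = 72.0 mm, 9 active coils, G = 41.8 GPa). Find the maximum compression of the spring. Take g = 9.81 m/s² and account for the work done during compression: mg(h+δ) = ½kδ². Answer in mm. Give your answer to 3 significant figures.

k = Gd⁴/(8D³N_a) = (41.8×10³)(9.7⁴)/(8·72.0³·9) = 13.77 N/mm
W = mg = 5 × 9.81 = 49.05 N
½kδ² − Wδ − Wh = 0 → δ = (W + √(W² + 2kWh))/k
δ = (49.05 + √(2405.9 + 134408))/13.77 = (49.05 + 369.88)/13.77 = 30.424 mm

30.4 mm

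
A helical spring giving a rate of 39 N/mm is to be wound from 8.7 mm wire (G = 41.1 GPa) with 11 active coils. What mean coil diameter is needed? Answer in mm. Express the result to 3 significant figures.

D = (Gd⁴/(8N_a·k))^(1/3) = (41.1×10³·8.7⁴/(8·11·39))^(1/3)
  = (68607.5)^(1/3) = 40.9377 mm

40.9 mm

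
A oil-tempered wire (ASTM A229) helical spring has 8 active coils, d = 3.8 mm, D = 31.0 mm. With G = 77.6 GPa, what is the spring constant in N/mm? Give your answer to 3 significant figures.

8.49 N/mm

k = Gd⁴/(8D³N_a) = (77.6×10³ × 3.8⁴) / (8 × 31.0³ × 8)
  = 1.61807e+07 / 1.90662e+06 = 8.4865 N/mm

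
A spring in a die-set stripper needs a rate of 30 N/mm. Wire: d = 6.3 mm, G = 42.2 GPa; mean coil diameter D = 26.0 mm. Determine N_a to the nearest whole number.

16

N_a = Gd⁴/(8D³k) = (42.2×10³ × 6.3⁴)/(8 × 26.0³ × 30)
    = 6.64775e+07 / 4.21824e+06 = 15.76 → 16 coils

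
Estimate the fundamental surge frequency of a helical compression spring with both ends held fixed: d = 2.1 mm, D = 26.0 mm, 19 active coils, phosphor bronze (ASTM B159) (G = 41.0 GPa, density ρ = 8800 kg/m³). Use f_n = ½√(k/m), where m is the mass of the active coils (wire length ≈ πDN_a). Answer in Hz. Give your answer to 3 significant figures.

k = Gd⁴/(8D³N_a) = (41.0×10³)(2.1⁴)/(8·26.0³·19) = 0.29847 N/mm = 298.47 N/m
Wire length L = πDN_a = π·26.0·19 = 1551.9 mm
m = ρ·(πd²/4)·L = 8800 × 3.4636×10⁻⁶ m² × 1.5519 m = 0.047303 kg
f_n = ½√(k/m) = 0.5·√(298.47/0.047303) = 0.5·√(6309.7) = 39.717 Hz

39.7 Hz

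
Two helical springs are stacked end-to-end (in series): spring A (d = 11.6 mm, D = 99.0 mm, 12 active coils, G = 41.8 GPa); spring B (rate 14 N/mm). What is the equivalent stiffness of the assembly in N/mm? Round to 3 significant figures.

5.14 N/mm

k_A = Gd⁴/(8D³N_a) = (41.8×10³)(11.6⁴)/(8·99.0³·12) = 8.1252 N/mm
Series: 1/k_eq = 1/8.1252 + 1/14 = 0.1945; k_eq = 5.1413 N/mm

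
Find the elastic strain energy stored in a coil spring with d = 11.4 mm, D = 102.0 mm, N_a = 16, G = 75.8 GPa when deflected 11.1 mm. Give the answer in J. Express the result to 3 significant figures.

0.581 J

k = Gd⁴/(8D³N_a) = (75.8×10³)(11.4⁴)/(8·102.0³·16) = 9.4249 N/mm
U = ½kδ² = 0.5 × 9.4249 × 11.1² = 580.62 N·mm = 0.58062 J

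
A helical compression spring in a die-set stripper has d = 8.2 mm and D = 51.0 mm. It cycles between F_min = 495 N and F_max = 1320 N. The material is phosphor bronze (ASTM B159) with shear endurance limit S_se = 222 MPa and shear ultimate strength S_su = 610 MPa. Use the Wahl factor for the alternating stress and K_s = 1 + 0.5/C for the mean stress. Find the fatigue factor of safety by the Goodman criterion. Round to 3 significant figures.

C = D/d = 51.0/8.2 = 6.2195; K_W = (4C−1)/(4C−4)+0.615/C = 1.2426; K_s = 1+0.5/C = 1.0804
F_a = (F_max−F_min)/2 = 412.5 N; F_m = (F_max+F_min)/2 = 907.5 N
τ_a = K_W·8F_aD/(πd³) = 1.2426 × 97.161 = 120.73 MPa
τ_m = K_s·8F_mD/(πd³) = 1.0804 × 213.75 = 230.94 MPa
Goodman: 1/n_f = τ_a/S_se + τ_m/S_su = 120.73/222 + 230.94/610 = 0.54383 + 0.37859 = 0.92242
n_f = 1/0.92242 = 1.084

1.08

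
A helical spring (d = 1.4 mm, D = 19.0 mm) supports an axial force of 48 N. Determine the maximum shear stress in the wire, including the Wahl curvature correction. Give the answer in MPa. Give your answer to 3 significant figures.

935 MPa

Spring index C = D/d = 19.0/1.4 = 13.5714
K_W = (4C−1)/(4C−4) + 0.615/C = 53.286/50.286 + 0.0453 = 1.1050
τ₀ = 8FD/(πd³) = 8·48·19.0/(π·1.4³) = 7296/8.6205 = 846.35 MPa
τ_max = K·τ₀ = 1.1050 × 846.35 = 935.2 MPa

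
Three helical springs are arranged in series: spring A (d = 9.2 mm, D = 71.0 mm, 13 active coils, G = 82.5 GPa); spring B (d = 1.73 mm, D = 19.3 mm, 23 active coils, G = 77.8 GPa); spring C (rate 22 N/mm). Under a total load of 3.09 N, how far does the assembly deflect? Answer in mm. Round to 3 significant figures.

6.20 mm

k_A = Gd⁴/(8D³N_a) = (82.5×10³)(9.2⁴)/(8·71.0³·13) = 15.878 N/mm
k_B = Gd⁴/(8D³N_a) = (77.8×10³)(1.73⁴)/(8·19.3³·23) = 0.52683 N/mm
Series: 1/k_eq = 1/15.878 + 1/0.52683 + 1/22 = 2.0066; k_eq = 0.49836 N/mm
δ = F/k_eq = 3.09/0.49836 = 6.2003 mm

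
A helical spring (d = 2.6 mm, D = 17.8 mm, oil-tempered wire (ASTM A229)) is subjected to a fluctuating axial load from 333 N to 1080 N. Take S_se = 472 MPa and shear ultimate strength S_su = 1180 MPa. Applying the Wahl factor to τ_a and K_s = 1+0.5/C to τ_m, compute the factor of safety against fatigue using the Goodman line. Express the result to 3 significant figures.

C = D/d = 17.8/2.6 = 6.8462; K_W = (4C−1)/(4C−4)+0.615/C = 1.2181; K_s = 1+0.5/C = 1.0730
F_a = (F_max−F_min)/2 = 373.5 N; F_m = (F_max+F_min)/2 = 706.5 N
τ_a = K_W·8F_aD/(πd³) = 1.2181 × 963.23 = 1173.3 MPa
τ_m = K_s·8F_mD/(πd³) = 1.0730 × 1822 = 1955.1 MPa
Goodman: 1/n_f = τ_a/S_se + τ_m/S_su = 1173.3/472 + 1955.1/1180 = 2.48587 + 1.65685 = 4.1427
n_f = 1/4.1427 = 0.2414

0.241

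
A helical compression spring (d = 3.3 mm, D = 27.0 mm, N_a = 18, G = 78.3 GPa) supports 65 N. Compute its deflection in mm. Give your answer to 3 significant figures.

19.8 mm

k = Gd⁴/(8D³N_a) = (78.3×10³)(3.3⁴)/(8·27.0³·18) = 3.2761 N/mm
δ = F/k = 65 / 3.2761 = 19.84 mm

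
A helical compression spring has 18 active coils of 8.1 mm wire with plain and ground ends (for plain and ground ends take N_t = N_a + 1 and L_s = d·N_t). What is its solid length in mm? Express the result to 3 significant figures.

154 mm

plain and ground ends: N_t = N_a + 1 = 18 + 1 = 19
L_s = d·N_t = 8.1 × 19 = 153.9 mm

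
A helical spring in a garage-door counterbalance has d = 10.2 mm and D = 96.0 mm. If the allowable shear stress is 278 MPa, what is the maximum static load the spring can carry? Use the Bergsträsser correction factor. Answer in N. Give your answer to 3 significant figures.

1050 N

C = D/d = 96.0/10.2 = 9.4118
K_B = (4C+2)/(4C−3) = 39.647/34.647 = 1.1443
τ_max = K·8FD/(πd³) → F_max = τ_allow·πd³/(8DK)
F_max = 278·π·10.2³/(8·96.0·1.1443) = 9.2682e+05/878.83 = 1054.6 N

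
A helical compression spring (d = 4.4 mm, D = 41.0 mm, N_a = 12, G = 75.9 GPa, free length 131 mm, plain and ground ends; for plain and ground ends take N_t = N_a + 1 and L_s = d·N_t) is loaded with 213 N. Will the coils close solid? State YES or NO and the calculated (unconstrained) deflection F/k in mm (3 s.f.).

k = Gd⁴/(8D³N_a) = (75.9×10³)(4.4⁴)/(8·41.0³·12) = 4.2996 N/mm
N_t = 13; L_s = 4.4·13 = 57.2 mm; δ_solid = L₀ − L_s = 131 − 57.2 = 73.8 mm
δ = F/k = 213/4.2996 = 49.539 mm
δ < δ_solid → spring does not go solid

NO, δ = 49.5 mm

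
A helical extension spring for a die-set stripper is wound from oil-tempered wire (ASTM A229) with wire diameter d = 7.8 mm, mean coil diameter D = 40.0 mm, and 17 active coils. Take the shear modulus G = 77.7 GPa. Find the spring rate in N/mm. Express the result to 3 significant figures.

33.0 N/mm

k = Gd⁴/(8D³N_a) = (77.7×10³ × 7.8⁴) / (8 × 40.0³ × 17)
  = 2.87607e+08 / 8.704e+06 = 33.043 N/mm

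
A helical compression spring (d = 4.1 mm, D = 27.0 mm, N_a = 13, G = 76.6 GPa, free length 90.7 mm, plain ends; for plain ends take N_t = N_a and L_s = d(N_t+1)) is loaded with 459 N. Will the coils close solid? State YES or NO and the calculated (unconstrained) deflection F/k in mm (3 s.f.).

k = Gd⁴/(8D³N_a) = (76.6×10³)(4.1⁴)/(8·27.0³·13) = 10.574 N/mm
N_t = 13; L_s = 4.1·14 = 57.4 mm; δ_solid = L₀ − L_s = 90.7 − 57.4 = 33.3 mm
δ = F/k = 459/10.574 = 43.408 mm
δ ≥ δ_solid → spring goes solid

YES, δ = 43.4 mm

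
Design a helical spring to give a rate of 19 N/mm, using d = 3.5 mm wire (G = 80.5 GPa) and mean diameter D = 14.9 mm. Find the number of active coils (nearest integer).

24

N_a = Gd⁴/(8D³k) = (80.5×10³ × 3.5⁴)/(8 × 14.9³ × 19)
    = 1.208e+07 / 502808 = 24.03 → 24 coils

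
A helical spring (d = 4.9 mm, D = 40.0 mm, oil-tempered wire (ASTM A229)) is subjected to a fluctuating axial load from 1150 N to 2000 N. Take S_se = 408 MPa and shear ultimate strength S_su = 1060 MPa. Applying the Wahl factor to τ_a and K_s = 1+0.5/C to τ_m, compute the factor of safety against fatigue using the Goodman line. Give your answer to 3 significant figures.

C = D/d = 40.0/4.9 = 8.1633; K_W = (4C−1)/(4C−4)+0.615/C = 1.1800; K_s = 1+0.5/C = 1.0613
F_a = (F_max−F_min)/2 = 425 N; F_m = (F_max+F_min)/2 = 1575 N
τ_a = K_W·8F_aD/(πd³) = 1.1800 × 367.96 = 434.21 MPa
τ_m = K_s·8F_mD/(πd³) = 1.0613 × 1363.6 = 1447.1 MPa
Goodman: 1/n_f = τ_a/S_se + τ_m/S_su = 434.21/408 + 1447.1/1060 = 1.06423 + 1.36523 = 2.4295
n_f = 1/2.4295 = 0.4116

0.412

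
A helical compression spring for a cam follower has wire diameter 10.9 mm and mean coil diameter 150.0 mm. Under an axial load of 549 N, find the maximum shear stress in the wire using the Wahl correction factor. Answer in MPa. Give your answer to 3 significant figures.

179 MPa

Spring index C = D/d = 150.0/10.9 = 13.7615
K_W = (4C−1)/(4C−4) + 0.615/C = 54.046/51.046 + 0.0447 = 1.1035
τ₀ = 8FD/(πd³) = 8·549·150.0/(π·10.9³) = 658800/4068.5 = 161.93 MPa
τ_max = K·τ₀ = 1.1035 × 161.93 = 178.68 MPa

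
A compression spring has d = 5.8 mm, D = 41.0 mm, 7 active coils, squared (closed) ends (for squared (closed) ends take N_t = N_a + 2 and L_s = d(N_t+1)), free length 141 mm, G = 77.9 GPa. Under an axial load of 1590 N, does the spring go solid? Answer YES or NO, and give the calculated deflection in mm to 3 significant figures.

NO, δ = 69.6 mm

k = Gd⁴/(8D³N_a) = (77.9×10³)(5.8⁴)/(8·41.0³·7) = 22.841 N/mm
N_t = 9; L_s = 5.8·10 = 58 mm; δ_solid = L₀ − L_s = 141 − 58 = 83 mm
δ = F/k = 1590/22.841 = 69.613 mm
δ < δ_solid → spring does not go solid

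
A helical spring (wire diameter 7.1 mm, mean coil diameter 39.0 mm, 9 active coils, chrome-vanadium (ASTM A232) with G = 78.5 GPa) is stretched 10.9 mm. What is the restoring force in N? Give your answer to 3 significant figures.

509 N

k = Gd⁴/(8D³N_a) = (78.5×10³)(7.1⁴)/(8·39.0³·9) = 46.706 N/mm
F = k·δ = 46.706 × 10.9 = 509.1 N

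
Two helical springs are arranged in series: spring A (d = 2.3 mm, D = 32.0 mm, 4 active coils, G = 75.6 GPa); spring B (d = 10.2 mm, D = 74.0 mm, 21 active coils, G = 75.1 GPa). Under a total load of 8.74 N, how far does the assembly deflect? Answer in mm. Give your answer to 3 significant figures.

5.06 mm

k_A = Gd⁴/(8D³N_a) = (75.6×10³)(2.3⁴)/(8·32.0³·4) = 2.0176 N/mm
k_B = Gd⁴/(8D³N_a) = (75.1×10³)(10.2⁴)/(8·74.0³·21) = 11.941 N/mm
Series: 1/k_eq = 1/2.0176 + 1/11.941 = 0.57939; k_eq = 1.726 N/mm
δ = F/k_eq = 8.74/1.726 = 5.0638 mm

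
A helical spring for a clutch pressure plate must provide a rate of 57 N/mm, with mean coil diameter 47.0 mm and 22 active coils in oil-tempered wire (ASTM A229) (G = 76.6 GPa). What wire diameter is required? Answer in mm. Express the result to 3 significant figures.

10.8 mm

d = (8D³N_a·k / G)^(1/4) = (8·47.0³·22·57 / (76.6×10³))^0.25
  = (13597)^0.25 = 10.7985 mm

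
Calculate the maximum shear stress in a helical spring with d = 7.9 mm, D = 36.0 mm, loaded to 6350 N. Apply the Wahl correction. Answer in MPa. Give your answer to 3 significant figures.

Spring index C = D/d = 36.0/7.9 = 4.5570
K_W = (4C−1)/(4C−4) + 0.615/C = 17.228/14.228 + 0.1350 = 1.3458
τ₀ = 8FD/(πd³) = 8·6350·36.0/(π·7.9³) = 1.8288e+06/1548.9 = 1180.7 MPa
τ_max = K·τ₀ = 1.3458 × 1180.7 = 1589 MPa

1590 MPa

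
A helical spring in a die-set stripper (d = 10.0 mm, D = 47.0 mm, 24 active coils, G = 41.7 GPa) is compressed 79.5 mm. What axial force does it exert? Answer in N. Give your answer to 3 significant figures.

k = Gd⁴/(8D³N_a) = (41.7×10³)(10.0⁴)/(8·47.0³·24) = 20.919 N/mm
F = k·δ = 20.919 × 79.5 = 1663.1 N

1660 N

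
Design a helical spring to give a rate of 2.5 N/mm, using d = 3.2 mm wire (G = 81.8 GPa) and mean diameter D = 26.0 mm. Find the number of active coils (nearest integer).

24

N_a = Gd⁴/(8D³k) = (81.8×10³ × 3.2⁴)/(8 × 26.0³ × 2.5)
    = 8.57735e+06 / 351520 = 24.4 → 24 coils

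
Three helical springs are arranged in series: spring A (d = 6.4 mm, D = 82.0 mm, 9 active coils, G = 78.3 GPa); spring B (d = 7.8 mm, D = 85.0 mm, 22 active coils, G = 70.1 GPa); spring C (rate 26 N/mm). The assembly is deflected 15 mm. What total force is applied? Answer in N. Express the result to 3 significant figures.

19.8 N

k_A = Gd⁴/(8D³N_a) = (78.3×10³)(6.4⁴)/(8·82.0³·9) = 3.3091 N/mm
k_B = Gd⁴/(8D³N_a) = (70.1×10³)(7.8⁴)/(8·85.0³·22) = 2.4006 N/mm
Series: 1/k_eq = 1/3.3091 + 1/2.4006 + 1/26 = 0.75722; k_eq = 1.3206 N/mm
F = k_eq·δ = 1.3206·15 = 19.809 N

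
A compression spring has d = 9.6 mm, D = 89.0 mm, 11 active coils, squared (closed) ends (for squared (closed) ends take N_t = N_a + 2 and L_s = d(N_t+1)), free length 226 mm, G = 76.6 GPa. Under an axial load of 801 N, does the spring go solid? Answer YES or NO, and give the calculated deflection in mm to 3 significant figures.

NO, δ = 76.4 mm

k = Gd⁴/(8D³N_a) = (76.6×10³)(9.6⁴)/(8·89.0³·11) = 10.487 N/mm
N_t = 13; L_s = 9.6·14 = 134.4 mm; δ_solid = L₀ − L_s = 226 − 134.4 = 91.6 mm
δ = F/k = 801/10.487 = 76.379 mm
δ < δ_solid → spring does not go solid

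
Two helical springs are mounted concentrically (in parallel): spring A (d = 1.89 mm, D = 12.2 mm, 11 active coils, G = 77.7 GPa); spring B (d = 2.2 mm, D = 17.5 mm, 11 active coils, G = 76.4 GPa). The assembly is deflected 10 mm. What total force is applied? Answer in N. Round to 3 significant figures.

100 N

k_A = Gd⁴/(8D³N_a) = (77.7×10³)(1.89⁴)/(8·12.2³·11) = 6.2045 N/mm
k_B = Gd⁴/(8D³N_a) = (76.4×10³)(2.2⁴)/(8·17.5³·11) = 3.7948 N/mm
Parallel: k_eq = 6.2045 + 3.7948 = 9.9993 N/mm
F = k_eq·δ = 9.9993·10 = 99.993 N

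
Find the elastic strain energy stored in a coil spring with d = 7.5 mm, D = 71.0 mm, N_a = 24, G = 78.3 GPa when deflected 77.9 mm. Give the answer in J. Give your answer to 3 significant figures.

10.9 J

k = Gd⁴/(8D³N_a) = (78.3×10³)(7.5⁴)/(8·71.0³·24) = 3.6052 N/mm
U = ½kδ² = 0.5 × 3.6052 × 77.9² = 10939 N·mm = 10.939 J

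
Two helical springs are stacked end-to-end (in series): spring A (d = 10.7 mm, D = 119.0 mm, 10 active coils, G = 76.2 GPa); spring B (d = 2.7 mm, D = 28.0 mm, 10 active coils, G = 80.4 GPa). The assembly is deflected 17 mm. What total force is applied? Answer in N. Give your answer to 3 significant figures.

k_A = Gd⁴/(8D³N_a) = (76.2×10³)(10.7⁴)/(8·119.0³·10) = 7.409 N/mm
k_B = Gd⁴/(8D³N_a) = (80.4×10³)(2.7⁴)/(8·28.0³·10) = 2.433 N/mm
Series: 1/k_eq = 1/7.409 + 1/2.433 = 0.54598; k_eq = 1.8316 N/mm
F = k_eq·δ = 1.8316·17 = 31.137 N

31.1 N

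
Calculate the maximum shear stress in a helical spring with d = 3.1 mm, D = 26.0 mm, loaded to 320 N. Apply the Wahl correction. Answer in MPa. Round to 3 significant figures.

Spring index C = D/d = 26.0/3.1 = 8.3871
K_W = (4C−1)/(4C−4) + 0.615/C = 32.548/29.548 + 0.0733 = 1.1749
τ₀ = 8FD/(πd³) = 8·320·26.0/(π·3.1³) = 66560/93.591 = 711.18 MPa
τ_max = K·τ₀ = 1.1749 × 711.18 = 835.53 MPa

836 MPa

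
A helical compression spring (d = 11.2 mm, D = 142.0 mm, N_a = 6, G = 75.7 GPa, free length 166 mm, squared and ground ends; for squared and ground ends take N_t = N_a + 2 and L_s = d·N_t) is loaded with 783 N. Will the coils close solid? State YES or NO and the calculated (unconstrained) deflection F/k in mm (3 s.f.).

YES, δ = 90.3 mm

k = Gd⁴/(8D³N_a) = (75.7×10³)(11.2⁴)/(8·142.0³·6) = 8.6669 N/mm
N_t = 8; L_s = 11.2·8 = 89.6 mm; δ_solid = L₀ − L_s = 166 − 89.6 = 76.4 mm
δ = F/k = 783/8.6669 = 90.344 mm
δ ≥ δ_solid → spring goes solid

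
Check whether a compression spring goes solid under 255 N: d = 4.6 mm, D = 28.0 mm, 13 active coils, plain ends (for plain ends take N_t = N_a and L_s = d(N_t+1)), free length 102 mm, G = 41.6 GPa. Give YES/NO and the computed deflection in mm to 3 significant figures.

k = Gd⁴/(8D³N_a) = (41.6×10³)(4.6⁴)/(8·28.0³·13) = 8.1586 N/mm
N_t = 13; L_s = 4.6·14 = 64.4 mm; δ_solid = L₀ − L_s = 102 − 64.4 = 37.6 mm
δ = F/k = 255/8.1586 = 31.255 mm
δ < δ_solid → spring does not go solid

NO, δ = 31.3 mm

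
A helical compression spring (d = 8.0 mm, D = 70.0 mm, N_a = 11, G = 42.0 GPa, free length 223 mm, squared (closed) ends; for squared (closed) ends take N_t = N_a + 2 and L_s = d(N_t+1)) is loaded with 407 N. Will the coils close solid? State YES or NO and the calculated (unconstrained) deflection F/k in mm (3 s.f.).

k = Gd⁴/(8D³N_a) = (42.0×10³)(8.0⁴)/(8·70.0³·11) = 5.6994 N/mm
N_t = 13; L_s = 8.0·14 = 112 mm; δ_solid = L₀ − L_s = 223 − 112 = 111 mm
δ = F/k = 407/5.6994 = 71.41 mm
δ < δ_solid → spring does not go solid

NO, δ = 71.4 mm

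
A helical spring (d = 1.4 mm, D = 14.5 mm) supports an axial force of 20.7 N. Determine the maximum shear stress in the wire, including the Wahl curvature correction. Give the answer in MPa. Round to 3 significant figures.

Spring index C = D/d = 14.5/1.4 = 10.3571
K_W = (4C−1)/(4C−4) + 0.615/C = 40.429/37.429 + 0.0594 = 1.1395
τ₀ = 8FD/(πd³) = 8·20.7·14.5/(π·1.4³) = 2401.2/8.6205 = 278.54 MPa
τ_max = K·τ₀ = 1.1395 × 278.54 = 317.41 MPa

317 MPa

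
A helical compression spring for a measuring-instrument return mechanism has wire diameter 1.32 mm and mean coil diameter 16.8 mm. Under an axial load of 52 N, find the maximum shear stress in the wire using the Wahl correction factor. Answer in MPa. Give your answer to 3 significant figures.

1080 MPa

Spring index C = D/d = 16.8/1.32 = 12.7273
K_W = (4C−1)/(4C−4) + 0.615/C = 49.909/46.909 + 0.0483 = 1.1123
τ₀ = 8FD/(πd³) = 8·52·16.8/(π·1.32³) = 6988.8/7.2256 = 967.23 MPa
τ_max = K·τ₀ = 1.1123 × 967.23 = 1075.8 MPa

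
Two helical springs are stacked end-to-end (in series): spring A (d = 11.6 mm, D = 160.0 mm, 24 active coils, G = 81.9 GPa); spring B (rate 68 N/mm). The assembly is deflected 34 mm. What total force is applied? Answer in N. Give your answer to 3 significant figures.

62.4 N

k_A = Gd⁴/(8D³N_a) = (81.9×10³)(11.6⁴)/(8·160.0³·24) = 1.8856 N/mm
Series: 1/k_eq = 1/1.8856 + 1/68 = 0.54503; k_eq = 1.8347 N/mm
F = k_eq·δ = 1.8347·34 = 62.381 N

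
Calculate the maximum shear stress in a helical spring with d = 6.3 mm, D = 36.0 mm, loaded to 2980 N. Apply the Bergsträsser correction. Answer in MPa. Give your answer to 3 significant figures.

1370 MPa

Spring index C = D/d = 36.0/6.3 = 5.7143
K_B = (4C+2)/(4C−3) = 24.857/19.857 = 1.2518
τ₀ = 8FD/(πd³) = 8·2980·36.0/(π·6.3³) = 858240/785.55 = 1092.5 MPa
τ_max = K·τ₀ = 1.2518 × 1092.5 = 1367.6 MPa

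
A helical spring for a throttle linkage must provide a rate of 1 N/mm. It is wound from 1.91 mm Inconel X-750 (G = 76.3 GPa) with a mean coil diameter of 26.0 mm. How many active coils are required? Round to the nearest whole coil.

7

N_a = Gd⁴/(8D³k) = (76.3×10³ × 1.91⁴)/(8 × 26.0³ × 1)
    = 1.01545e+06 / 140608 = 7.222 → 7 coils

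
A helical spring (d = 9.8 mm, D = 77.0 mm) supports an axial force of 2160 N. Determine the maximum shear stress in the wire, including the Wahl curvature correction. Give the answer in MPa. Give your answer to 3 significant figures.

534 MPa

Spring index C = D/d = 77.0/9.8 = 7.8571
K_W = (4C−1)/(4C−4) + 0.615/C = 30.429/27.429 + 0.0783 = 1.1876
τ₀ = 8FD/(πd³) = 8·2160·77.0/(π·9.8³) = 1.33056e+06/2956.8 = 449.99 MPa
τ_max = K·τ₀ = 1.1876 × 449.99 = 534.43 MPa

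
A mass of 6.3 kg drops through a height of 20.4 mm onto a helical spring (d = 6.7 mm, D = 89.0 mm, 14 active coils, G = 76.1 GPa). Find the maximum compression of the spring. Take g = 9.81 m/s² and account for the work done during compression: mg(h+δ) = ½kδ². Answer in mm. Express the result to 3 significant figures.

79.9 mm

k = Gd⁴/(8D³N_a) = (76.1×10³)(6.7⁴)/(8·89.0³·14) = 1.9422 N/mm
W = mg = 6.3 × 9.81 = 61.803 N
½kδ² − Wδ − Wh = 0 → δ = (W + √(W² + 2kWh))/k
δ = (61.803 + √(3819.6 + 4897.4))/1.9422 = (61.803 + 93.365)/1.9422 = 79.893 mm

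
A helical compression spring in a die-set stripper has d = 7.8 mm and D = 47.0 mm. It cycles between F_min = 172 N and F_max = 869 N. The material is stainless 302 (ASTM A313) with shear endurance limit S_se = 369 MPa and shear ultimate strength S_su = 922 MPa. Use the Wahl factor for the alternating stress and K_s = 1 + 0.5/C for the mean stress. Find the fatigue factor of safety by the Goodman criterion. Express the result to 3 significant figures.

C = D/d = 47.0/7.8 = 6.0256; K_W = (4C−1)/(4C−4)+0.615/C = 1.2513; K_s = 1+0.5/C = 1.0830
F_a = (F_max−F_min)/2 = 348.5 N; F_m = (F_max+F_min)/2 = 520.5 N
τ_a = K_W·8F_aD/(πd³) = 1.2513 × 87.894 = 109.98 MPa
τ_m = K_s·8F_mD/(πd³) = 1.0830 × 131.27 = 142.17 MPa
Goodman: 1/n_f = τ_a/S_se + τ_m/S_su = 109.98/369 + 142.17/922 = 0.29805 + 0.15419 = 0.45224
n_f = 1/0.45224 = 2.211

2.21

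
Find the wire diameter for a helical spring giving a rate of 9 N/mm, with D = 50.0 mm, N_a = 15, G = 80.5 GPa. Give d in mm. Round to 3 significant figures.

d = (8D³N_a·k / G)^(1/4) = (8·50.0³·15·9 / (80.5×10³))^0.25
  = (1677)^0.25 = 6.3993 mm

6.40 mm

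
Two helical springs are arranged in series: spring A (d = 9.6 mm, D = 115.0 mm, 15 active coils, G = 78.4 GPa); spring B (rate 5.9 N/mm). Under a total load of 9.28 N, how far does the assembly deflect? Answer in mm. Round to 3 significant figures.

4.12 mm

k_A = Gd⁴/(8D³N_a) = (78.4×10³)(9.6⁴)/(8·115.0³·15) = 3.6486 N/mm
Series: 1/k_eq = 1/3.6486 + 1/5.9 = 0.44357; k_eq = 2.2544 N/mm
δ = F/k_eq = 9.28/2.2544 = 4.1163 mm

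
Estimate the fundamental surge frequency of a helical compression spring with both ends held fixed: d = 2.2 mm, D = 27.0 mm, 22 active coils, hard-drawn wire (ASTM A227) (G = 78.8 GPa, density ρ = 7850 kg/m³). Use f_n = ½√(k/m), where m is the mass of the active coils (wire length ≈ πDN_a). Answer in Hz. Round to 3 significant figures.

k = Gd⁴/(8D³N_a) = (78.8×10³)(2.2⁴)/(8·27.0³·22) = 0.53286 N/mm = 532.86 N/m
Wire length L = πDN_a = π·27.0·22 = 1866.1 mm
m = ρ·(πd²/4)·L = 7850 × 3.8013×10⁻⁶ m² × 1.8661 m = 0.055685 kg
f_n = ½√(k/m) = 0.5·√(532.86/0.055685) = 0.5·√(9569.1) = 48.911 Hz

48.9 Hz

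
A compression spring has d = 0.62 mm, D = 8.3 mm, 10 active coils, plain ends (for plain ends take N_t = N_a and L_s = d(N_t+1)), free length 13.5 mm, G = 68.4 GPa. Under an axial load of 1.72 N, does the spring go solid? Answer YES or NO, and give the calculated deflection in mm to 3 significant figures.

k = Gd⁴/(8D³N_a) = (68.4×10³)(0.62⁴)/(8·8.3³·10) = 0.22095 N/mm
N_t = 10; L_s = 0.62·11 = 6.82 mm; δ_solid = L₀ − L_s = 13.5 − 6.82 = 6.68 mm
δ = F/k = 1.72/0.22095 = 7.7845 mm
δ ≥ δ_solid → spring goes solid

YES, δ = 7.78 mm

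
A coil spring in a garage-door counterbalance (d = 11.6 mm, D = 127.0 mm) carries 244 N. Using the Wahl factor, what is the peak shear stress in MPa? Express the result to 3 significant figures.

57.2 MPa

Spring index C = D/d = 127.0/11.6 = 10.9483
K_W = (4C−1)/(4C−4) + 0.615/C = 42.793/39.793 + 0.0562 = 1.1316
τ₀ = 8FD/(πd³) = 8·244·127.0/(π·11.6³) = 247904/4903.7 = 50.554 MPa
τ_max = K·τ₀ = 1.1316 × 50.554 = 57.206 MPa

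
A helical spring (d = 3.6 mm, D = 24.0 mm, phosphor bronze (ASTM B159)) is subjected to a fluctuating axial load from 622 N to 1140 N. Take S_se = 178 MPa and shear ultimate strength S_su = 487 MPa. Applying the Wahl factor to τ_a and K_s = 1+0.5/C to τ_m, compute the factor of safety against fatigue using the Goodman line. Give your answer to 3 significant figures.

0.205

C = D/d = 24.0/3.6 = 6.6667; K_W = (4C−1)/(4C−4)+0.615/C = 1.2246; K_s = 1+0.5/C = 1.0750
F_a = (F_max−F_min)/2 = 259 N; F_m = (F_max+F_min)/2 = 881 N
τ_a = K_W·8F_aD/(πd³) = 1.2246 × 339.27 = 415.47 MPa
τ_m = K_s·8F_mD/(πd³) = 1.0750 × 1154 = 1240.6 MPa
Goodman: 1/n_f = τ_a/S_se + τ_m/S_su = 415.47/178 + 1240.6/487 = 2.33410 + 2.54741 = 4.8815
n_f = 1/4.8815 = 0.2049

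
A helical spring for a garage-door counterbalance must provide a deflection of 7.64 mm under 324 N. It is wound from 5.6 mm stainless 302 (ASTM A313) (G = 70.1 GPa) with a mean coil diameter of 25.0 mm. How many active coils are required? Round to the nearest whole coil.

13

Required rate k = F/δ = 324/7.64 = 42.408 N/mm
N_a = Gd⁴/(8D³k) = (70.1×10³ × 5.6⁴)/(8 × 25.0³ × 42.408)
    = 6.89398e+07 / 5.30105e+06 = 13 → 13 coils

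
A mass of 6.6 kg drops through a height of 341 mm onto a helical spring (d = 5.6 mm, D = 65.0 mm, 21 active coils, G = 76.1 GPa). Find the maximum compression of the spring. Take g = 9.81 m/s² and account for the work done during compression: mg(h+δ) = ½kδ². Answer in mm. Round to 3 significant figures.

210 mm

k = Gd⁴/(8D³N_a) = (76.1×10³)(5.6⁴)/(8·65.0³·21) = 1.6221 N/mm
W = mg = 6.6 × 9.81 = 64.746 N
½kδ² − Wδ − Wh = 0 → δ = (W + √(W² + 2kWh))/k
δ = (64.746 + √(4192 + 71628.3))/1.6221 = (64.746 + 275.35)/1.6221 = 209.66 mm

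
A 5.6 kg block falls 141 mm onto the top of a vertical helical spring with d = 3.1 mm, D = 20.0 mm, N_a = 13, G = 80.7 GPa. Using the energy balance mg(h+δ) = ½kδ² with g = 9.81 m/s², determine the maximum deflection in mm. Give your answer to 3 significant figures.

48.2 mm

k = Gd⁴/(8D³N_a) = (80.7×10³)(3.1⁴)/(8·20.0³·13) = 8.9577 N/mm
W = mg = 5.6 × 9.81 = 54.936 N
½kδ² − Wδ − Wh = 0 → δ = (W + √(W² + 2kWh))/k
δ = (54.936 + √(3018 + 138772))/8.9577 = (54.936 + 376.55)/8.9577 = 48.169 mm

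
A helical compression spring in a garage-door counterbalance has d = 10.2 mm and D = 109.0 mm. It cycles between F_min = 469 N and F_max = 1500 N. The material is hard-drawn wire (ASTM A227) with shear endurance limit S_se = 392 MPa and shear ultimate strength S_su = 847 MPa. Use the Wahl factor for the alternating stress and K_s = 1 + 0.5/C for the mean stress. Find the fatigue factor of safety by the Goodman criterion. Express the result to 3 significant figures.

C = D/d = 109.0/10.2 = 10.6863; K_W = (4C−1)/(4C−4)+0.615/C = 1.1350; K_s = 1+0.5/C = 1.0468
F_a = (F_max−F_min)/2 = 515.5 N; F_m = (F_max+F_min)/2 = 984.5 N
τ_a = K_W·8F_aD/(πd³) = 1.1350 × 134.83 = 153.03 MPa
τ_m = K_s·8F_mD/(πd³) = 1.0468 × 257.5 = 269.55 MPa
Goodman: 1/n_f = τ_a/S_se + τ_m/S_su = 153.03/392 + 269.55/847 = 0.39039 + 0.31824 = 0.70863
n_f = 1/0.70863 = 1.411

1.41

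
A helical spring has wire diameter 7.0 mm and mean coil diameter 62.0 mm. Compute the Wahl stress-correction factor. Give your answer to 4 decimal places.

1.1649

C = D/d = 62.0/7.0 = 8.8571
K_W = (4C−1)/(4C−4) + 0.615/C = 34.429/31.429 + 0.0694 = 1.1649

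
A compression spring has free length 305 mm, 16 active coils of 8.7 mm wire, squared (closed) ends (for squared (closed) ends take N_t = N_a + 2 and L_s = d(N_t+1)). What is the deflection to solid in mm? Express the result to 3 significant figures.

140 mm

N_t = 18; L_s = 8.7·19 = 165.3 mm
δ_solid = L₀ − L_s = 305 − 165.3 = 139.7 mm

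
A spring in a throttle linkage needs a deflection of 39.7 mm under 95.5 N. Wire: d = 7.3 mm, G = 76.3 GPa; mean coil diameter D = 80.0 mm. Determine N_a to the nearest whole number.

Required rate k = F/δ = 95.5/39.7 = 2.4055 N/mm
N_a = Gd⁴/(8D³k) = (76.3×10³ × 7.3⁴)/(8 × 80.0³ × 2.4055)
    = 2.16679e+08 / 9.8531e+06 = 21.99 → 22 coils

22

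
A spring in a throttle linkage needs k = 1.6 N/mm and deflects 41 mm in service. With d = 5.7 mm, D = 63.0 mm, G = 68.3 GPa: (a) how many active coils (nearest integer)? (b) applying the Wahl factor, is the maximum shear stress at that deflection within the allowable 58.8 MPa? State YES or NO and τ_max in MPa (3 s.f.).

N_a = Gd⁴/(8D³k) = (68.3×10³)(5.7⁴)/(8·63.0³·1.6) = 22.53 → N_a = 23
Actual rate k = Gd⁴/(8D³·23) = 1.567 N/mm
Working load F = kδ = 1.567·41 = 64.249 N
C = 63.0/5.7 = 11.0526; K_W = (4C−1)/(4C−4)+0.615/C = 1.1303
τ_max = K_W·8FD/(πd³) = 1.1303·55.657 = 62.906 MPa
τ_max > 58.8 MPa → exceeds allowable

(a) 23 coils; (b) NO, τ_max = 62.9 MPa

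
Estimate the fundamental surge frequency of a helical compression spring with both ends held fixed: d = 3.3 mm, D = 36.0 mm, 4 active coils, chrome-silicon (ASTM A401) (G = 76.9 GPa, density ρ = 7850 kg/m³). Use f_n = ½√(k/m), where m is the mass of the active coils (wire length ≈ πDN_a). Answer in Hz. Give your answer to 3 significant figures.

k = Gd⁴/(8D³N_a) = (76.9×10³)(3.3⁴)/(8·36.0³·4) = 6.1084 N/mm = 6108.4 N/m
Wire length L = πDN_a = π·36.0·4 = 452.39 mm
m = ρ·(πd²/4)·L = 7850 × 8.553×10⁻⁶ m² × 0.45239 m = 0.030374 kg
f_n = ½√(k/m) = 0.5·√(6108.4/0.030374) = 0.5·√(2.0111e+05) = 224.22 Hz

224 Hz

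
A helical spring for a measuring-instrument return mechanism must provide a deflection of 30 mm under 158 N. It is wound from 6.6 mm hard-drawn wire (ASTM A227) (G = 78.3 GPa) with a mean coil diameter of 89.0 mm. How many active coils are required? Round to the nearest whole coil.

Required rate k = F/δ = 158/30 = 5.2667 N/mm
N_a = Gd⁴/(8D³k) = (78.3×10³ × 6.6⁴)/(8 × 89.0³ × 5.2667)
    = 1.48572e+08 / 2.97027e+07 = 5.002 → 5 coils

5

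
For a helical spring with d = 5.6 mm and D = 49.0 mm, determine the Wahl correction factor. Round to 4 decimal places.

C = D/d = 49.0/5.6 = 8.7500
K_W = (4C−1)/(4C−4) + 0.615/C = 34.000/31.000 + 0.0703 = 1.1671

1.1671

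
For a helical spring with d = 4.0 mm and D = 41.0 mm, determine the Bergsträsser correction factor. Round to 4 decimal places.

1.1316

C = D/d = 41.0/4.0 = 10.2500
K_B = (4C+2)/(4C−3) = 43.000/38.000 = 1.1316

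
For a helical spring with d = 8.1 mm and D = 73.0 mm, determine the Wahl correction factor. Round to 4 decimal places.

1.1618

C = D/d = 73.0/8.1 = 9.0123
K_W = (4C−1)/(4C−4) + 0.615/C = 35.049/32.049 + 0.0682 = 1.1618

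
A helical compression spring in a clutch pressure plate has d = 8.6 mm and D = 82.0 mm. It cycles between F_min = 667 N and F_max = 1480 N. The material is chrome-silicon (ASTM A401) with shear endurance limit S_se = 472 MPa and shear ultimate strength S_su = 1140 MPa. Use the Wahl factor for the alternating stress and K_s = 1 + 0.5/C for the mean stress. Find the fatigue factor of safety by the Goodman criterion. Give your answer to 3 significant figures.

C = D/d = 82.0/8.6 = 9.5349; K_W = (4C−1)/(4C−4)+0.615/C = 1.1524; K_s = 1+0.5/C = 1.0524
F_a = (F_max−F_min)/2 = 406.5 N; F_m = (F_max+F_min)/2 = 1073.5 N
τ_a = K_W·8F_aD/(πd³) = 1.1524 × 133.45 = 153.78 MPa
τ_m = K_s·8F_mD/(πd³) = 1.0524 × 352.42 = 370.9 MPa
Goodman: 1/n_f = τ_a/S_se + τ_m/S_su = 153.78/472 + 370.9/1140 = 0.32581 + 0.32535 = 0.65117
n_f = 1/0.65117 = 1.536

1.54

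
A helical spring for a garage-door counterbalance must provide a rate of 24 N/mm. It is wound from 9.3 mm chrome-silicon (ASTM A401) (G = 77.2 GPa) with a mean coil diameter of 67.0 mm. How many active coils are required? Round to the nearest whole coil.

10

N_a = Gd⁴/(8D³k) = (77.2×10³ × 9.3⁴)/(8 × 67.0³ × 24)
    = 5.77496e+08 / 5.77465e+07 = 10 → 10 coils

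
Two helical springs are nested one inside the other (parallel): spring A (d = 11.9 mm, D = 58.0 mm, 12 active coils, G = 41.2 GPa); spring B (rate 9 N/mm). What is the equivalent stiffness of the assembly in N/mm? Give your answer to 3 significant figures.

k_A = Gd⁴/(8D³N_a) = (41.2×10³)(11.9⁴)/(8·58.0³·12) = 44.109 N/mm
Parallel: k_eq = 44.109 + 9 = 53.109 N/mm

53.1 N/mm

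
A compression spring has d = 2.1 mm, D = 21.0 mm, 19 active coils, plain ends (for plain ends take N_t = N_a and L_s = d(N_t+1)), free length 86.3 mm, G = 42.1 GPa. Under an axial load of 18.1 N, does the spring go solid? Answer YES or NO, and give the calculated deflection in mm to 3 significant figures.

k = Gd⁴/(8D³N_a) = (42.1×10³)(2.1⁴)/(8·21.0³·19) = 0.58164 N/mm
N_t = 19; L_s = 2.1·20 = 42 mm; δ_solid = L₀ − L_s = 86.3 − 42 = 44.3 mm
δ = F/k = 18.1/0.58164 = 31.119 mm
δ < δ_solid → spring does not go solid

NO, δ = 31.1 mm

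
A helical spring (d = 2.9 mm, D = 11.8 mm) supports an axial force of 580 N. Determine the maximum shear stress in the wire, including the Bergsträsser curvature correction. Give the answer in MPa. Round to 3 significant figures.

Spring index C = D/d = 11.8/2.9 = 4.0690
K_B = (4C+2)/(4C−3) = 18.276/13.276 = 1.3766
τ₀ = 8FD/(πd³) = 8·580·11.8/(π·2.9³) = 54752/76.62 = 714.59 MPa
τ_max = K·τ₀ = 1.3766 × 714.59 = 983.72 MPa

984 MPa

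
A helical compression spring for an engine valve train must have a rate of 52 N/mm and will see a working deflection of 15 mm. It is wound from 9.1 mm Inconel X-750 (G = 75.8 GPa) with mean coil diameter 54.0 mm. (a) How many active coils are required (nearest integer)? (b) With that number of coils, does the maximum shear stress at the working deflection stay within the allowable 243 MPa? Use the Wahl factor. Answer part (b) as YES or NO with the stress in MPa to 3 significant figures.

N_a = Gd⁴/(8D³k) = (75.8×10³)(9.1⁴)/(8·54.0³·52) = 7.935 → N_a = 8
Actual rate k = Gd⁴/(8D³·8) = 51.579 N/mm
Working load F = kδ = 51.579·15 = 773.69 N
C = 54.0/9.1 = 5.9341; K_W = (4C−1)/(4C−4)+0.615/C = 1.2556
τ_max = K_W·8FD/(πd³) = 1.2556·141.18 = 177.27 MPa
τ_max ≤ 243 MPa → acceptable

(a) 8 coils; (b) YES, τ_max = 177 MPa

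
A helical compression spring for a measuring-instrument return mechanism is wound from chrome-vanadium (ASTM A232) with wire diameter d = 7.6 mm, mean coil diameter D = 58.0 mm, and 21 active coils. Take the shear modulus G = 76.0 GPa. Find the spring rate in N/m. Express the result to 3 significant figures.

7740 N/m

k = Gd⁴/(8D³N_a) = (76.0×10³ × 7.6⁴) / (8 × 58.0³ × 21)
  = 2.53553e+08 / 3.27788e+07 = 7.7353 N/mm = 7735.3 N/m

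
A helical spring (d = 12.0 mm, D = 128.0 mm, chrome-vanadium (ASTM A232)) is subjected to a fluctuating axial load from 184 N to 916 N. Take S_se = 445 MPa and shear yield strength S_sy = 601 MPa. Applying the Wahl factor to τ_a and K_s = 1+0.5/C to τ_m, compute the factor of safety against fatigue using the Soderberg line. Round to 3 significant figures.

C = D/d = 128.0/12.0 = 10.6667; K_W = (4C−1)/(4C−4)+0.615/C = 1.1352; K_s = 1+0.5/C = 1.0469
F_a = (F_max−F_min)/2 = 366 N; F_m = (F_max+F_min)/2 = 550 N
τ_a = K_W·8F_aD/(πd³) = 1.1352 × 69.038 = 78.375 MPa
τ_m = K_s·8F_mD/(πd³) = 1.0469 × 103.75 = 108.61 MPa
Soderberg: 1/n_f = τ_a/S_se + τ_m/S_sy = 78.375/445 + 108.61/601 = 0.17612 + 0.18071 = 0.35684
n_f = 1/0.35684 = 2.802

2.80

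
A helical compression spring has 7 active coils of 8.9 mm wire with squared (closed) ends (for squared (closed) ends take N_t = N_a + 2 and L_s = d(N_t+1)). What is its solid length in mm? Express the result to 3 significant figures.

squared (closed) ends: N_t = N_a + 2 = 7 + 2 = 9
L_s = d·(N_t+1) = 8.9 × 10 = 89 mm

89.0 mm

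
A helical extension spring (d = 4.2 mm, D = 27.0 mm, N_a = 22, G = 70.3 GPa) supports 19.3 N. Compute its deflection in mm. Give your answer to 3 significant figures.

3.06 mm

k = Gd⁴/(8D³N_a) = (70.3×10³)(4.2⁴)/(8·27.0³·22) = 6.3146 N/mm
δ = F/k = 19.3 / 6.3146 = 3.0564 mm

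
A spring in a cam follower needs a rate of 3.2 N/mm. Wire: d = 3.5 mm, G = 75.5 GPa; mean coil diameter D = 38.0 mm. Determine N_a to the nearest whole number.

N_a = Gd⁴/(8D³k) = (75.5×10³ × 3.5⁴)/(8 × 38.0³ × 3.2)
    = 1.13297e+07 / 1.40472e+06 = 8.065 → 8 coils

8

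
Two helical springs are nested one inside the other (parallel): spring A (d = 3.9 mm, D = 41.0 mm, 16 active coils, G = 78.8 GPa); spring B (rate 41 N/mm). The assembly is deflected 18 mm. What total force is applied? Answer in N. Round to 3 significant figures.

775 N

k_A = Gd⁴/(8D³N_a) = (78.8×10³)(3.9⁴)/(8·41.0³·16) = 2.0664 N/mm
Parallel: k_eq = 2.0664 + 41 = 43.066 N/mm
F = k_eq·δ = 43.066·18 = 775.2 N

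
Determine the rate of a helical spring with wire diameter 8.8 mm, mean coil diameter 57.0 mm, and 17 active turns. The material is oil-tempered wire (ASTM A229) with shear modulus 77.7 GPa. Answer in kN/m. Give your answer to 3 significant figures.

k = Gd⁴/(8D³N_a) = (77.7×10³ × 8.8⁴) / (8 × 57.0³ × 17)
  = 4.65963e+08 / 2.51862e+07 = 18.501 N/mm

18.5 kN/m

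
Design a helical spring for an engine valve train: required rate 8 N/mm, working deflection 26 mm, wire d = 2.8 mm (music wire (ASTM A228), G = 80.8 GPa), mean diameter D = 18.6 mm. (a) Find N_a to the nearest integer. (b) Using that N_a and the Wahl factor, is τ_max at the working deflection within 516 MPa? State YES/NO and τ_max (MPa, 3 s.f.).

N_a = Gd⁴/(8D³k) = (80.8×10³)(2.8⁴)/(8·18.6³·8) = 12.06 → N_a = 12
Actual rate k = Gd⁴/(8D³·12) = 8.0396 N/mm
Working load F = kδ = 8.0396·26 = 209.03 N
C = 18.6/2.8 = 6.6429; K_W = (4C−1)/(4C−4)+0.615/C = 1.2255
τ_max = K_W·8FD/(πd³) = 1.2255·451.01 = 552.71 MPa
τ_max > 516 MPa → exceeds allowable

(a) 12 coils; (b) NO, τ_max = 553 MPa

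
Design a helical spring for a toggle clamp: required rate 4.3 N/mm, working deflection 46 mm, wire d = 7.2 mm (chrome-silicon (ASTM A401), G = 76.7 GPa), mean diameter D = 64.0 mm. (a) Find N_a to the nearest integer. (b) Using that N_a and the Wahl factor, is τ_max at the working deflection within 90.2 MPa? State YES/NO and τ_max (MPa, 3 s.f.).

N_a = Gd⁴/(8D³k) = (76.7×10³)(7.2⁴)/(8·64.0³·4.3) = 22.86 → N_a = 23
Actual rate k = Gd⁴/(8D³·23) = 4.2733 N/mm
Working load F = kδ = 4.2733·46 = 196.57 N
C = 64.0/7.2 = 8.8889; K_W = (4C−1)/(4C−4)+0.615/C = 1.1643
τ_max = K_W·8FD/(πd³) = 1.1643·85.832 = 99.93 MPa
τ_max > 90.2 MPa → exceeds allowable

(a) 23 coils; (b) NO, τ_max = 99.9 MPa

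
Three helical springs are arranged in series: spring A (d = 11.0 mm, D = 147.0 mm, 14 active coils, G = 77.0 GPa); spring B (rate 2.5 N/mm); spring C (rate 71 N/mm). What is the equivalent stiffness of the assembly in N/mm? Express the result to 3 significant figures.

1.37 N/mm

k_A = Gd⁴/(8D³N_a) = (77.0×10³)(11.0⁴)/(8·147.0³·14) = 3.1688 N/mm
Series: 1/k_eq = 1/3.1688 + 1/2.5 + 1/71 = 0.72966; k_eq = 1.3705 N/mm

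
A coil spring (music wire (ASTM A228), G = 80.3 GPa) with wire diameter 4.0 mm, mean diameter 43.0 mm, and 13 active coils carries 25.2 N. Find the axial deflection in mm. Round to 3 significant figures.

k = Gd⁴/(8D³N_a) = (80.3×10³)(4.0⁴)/(8·43.0³·13) = 2.4861 N/mm
δ = F/k = 25.2 / 2.4861 = 10.136 mm

10.1 mm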